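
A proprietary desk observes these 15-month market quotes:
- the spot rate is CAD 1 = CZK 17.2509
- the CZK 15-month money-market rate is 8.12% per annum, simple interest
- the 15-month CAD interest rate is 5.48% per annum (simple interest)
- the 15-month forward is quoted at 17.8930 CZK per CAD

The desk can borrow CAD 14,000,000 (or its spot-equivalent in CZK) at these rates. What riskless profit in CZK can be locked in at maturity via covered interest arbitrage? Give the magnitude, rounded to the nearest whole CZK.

T = 15/12 years.
Route A — deposit CAD, sell forward: 14,000,000 × 1.068500 × 17.8930 = CZK 267,661,387.00.
Route B — convert at spot, deposit CZK: 14,000,000 × 17.2509 × 1.101500 = CZK 266,026,128.90.
The quoted forward overvalues CAD, so borrow CZK, buy CAD at spot, deposit the CAD at 5.48%, and sell the proceeds forward at 17.8930.
Arbitrage profit = |267,661,387.00 − 266,026,128.90| = CZK 1,635,258.

CZK 1,635,258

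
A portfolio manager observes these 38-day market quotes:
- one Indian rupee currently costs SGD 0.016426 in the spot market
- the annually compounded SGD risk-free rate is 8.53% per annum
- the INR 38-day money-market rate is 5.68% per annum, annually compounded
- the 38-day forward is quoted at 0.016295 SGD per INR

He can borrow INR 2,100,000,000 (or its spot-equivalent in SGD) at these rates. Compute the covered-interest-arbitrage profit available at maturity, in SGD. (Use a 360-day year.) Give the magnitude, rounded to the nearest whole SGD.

SGD 374,306

T = 38/360 years.
Keep in INR, deliver into the forward: 2,100,000,000·1.0058485028·0.016295 = SGD 34,419,632.84.
Swap to SGD now, deposit: 2,100,000,000·0.016426·1.0086778387 = SGD 34,793,938.57.
The quoted forward undervalues INR, so borrow INR, convert to SGD at spot, deposit the SGD at 8.53%, and buy INR forward at 0.016295 to cover the loan.
The gap between the two covered legs is SGD 374,306.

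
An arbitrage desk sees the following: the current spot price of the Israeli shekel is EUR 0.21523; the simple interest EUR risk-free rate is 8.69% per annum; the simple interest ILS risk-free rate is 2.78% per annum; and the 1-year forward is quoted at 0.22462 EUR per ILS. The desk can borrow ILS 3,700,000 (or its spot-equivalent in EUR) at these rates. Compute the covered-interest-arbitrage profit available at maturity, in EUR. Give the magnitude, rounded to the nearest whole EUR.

T = 1 year.
Keep in ILS, deliver into the forward: 3,700,000·1.027800·0.22462 = EUR 854,198.41.
Swap to EUR now, deposit: 3,700,000·0.21523·1.086900 = EUR 865,553.90.
The quoted forward undervalues ILS, so borrow ILS, convert to EUR at spot, deposit the EUR at 8.69%, and buy ILS forward at 0.22462 to cover the loan.
Profit = 865,553.90 − 854,198.41 = EUR 11,355.

EUR 11,355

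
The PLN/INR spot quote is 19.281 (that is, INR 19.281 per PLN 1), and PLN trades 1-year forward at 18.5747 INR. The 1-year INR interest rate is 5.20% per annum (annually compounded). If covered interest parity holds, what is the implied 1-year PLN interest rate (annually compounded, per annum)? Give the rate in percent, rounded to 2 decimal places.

9.20%

T = 1 year.
F/S = 18.5747/19.281 = 0.9633681 = (growth of INR) / (growth of PLN).
INR growth factor: (1 + 0.0520)^1 = 1.052000.
So the PLN growth factor = 1.0920021.
r = 1.0920021^(1/1) − 1 = 0.092002 → 9.20%.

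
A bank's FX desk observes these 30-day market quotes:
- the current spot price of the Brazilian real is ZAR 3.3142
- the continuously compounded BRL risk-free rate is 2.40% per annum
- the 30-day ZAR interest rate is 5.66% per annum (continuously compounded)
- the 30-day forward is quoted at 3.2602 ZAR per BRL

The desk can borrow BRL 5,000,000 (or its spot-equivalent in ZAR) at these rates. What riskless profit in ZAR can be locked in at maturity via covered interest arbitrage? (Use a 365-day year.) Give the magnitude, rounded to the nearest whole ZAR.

ZAR 315,082

T = 30/365 years.
Route A — deposit BRL, sell forward: 5,000,000 × 1.0019745496 × 3.2602 = ZAR 16,333,187.13.
Route B — convert at spot, deposit ZAR: 5,000,000 × 3.3142 × 1.0046628924 = ZAR 16,648,268.79.
The quoted forward undervalues BRL, so borrow BRL, convert to ZAR at spot, deposit the ZAR at 5.66%, and buy BRL forward at 3.2602 to cover the loan.
The gap between the two covered legs is ZAR 315,082.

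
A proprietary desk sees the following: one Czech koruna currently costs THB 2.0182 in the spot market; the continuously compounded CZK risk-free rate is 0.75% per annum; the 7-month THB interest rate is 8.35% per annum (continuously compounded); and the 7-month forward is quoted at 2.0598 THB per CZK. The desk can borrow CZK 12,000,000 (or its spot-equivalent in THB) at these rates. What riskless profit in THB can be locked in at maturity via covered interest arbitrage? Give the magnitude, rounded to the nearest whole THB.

T = 7/12 years.
Route A — deposit CZK, sell forward: 12,000,000 × 1.0043845843 × 2.0598 = THB 24,825,976.40.
Route B — convert at spot, deposit THB: 12,000,000 × 2.0182 × 1.0499140811 = THB 25,427,239.18.
The quoted forward undervalues CZK, so borrow CZK, convert to THB at spot, deposit the THB at 8.35%, and buy CZK forward at 2.0598 to cover the loan.
The gap between the two covered legs is THB 601,263.

THB 601,263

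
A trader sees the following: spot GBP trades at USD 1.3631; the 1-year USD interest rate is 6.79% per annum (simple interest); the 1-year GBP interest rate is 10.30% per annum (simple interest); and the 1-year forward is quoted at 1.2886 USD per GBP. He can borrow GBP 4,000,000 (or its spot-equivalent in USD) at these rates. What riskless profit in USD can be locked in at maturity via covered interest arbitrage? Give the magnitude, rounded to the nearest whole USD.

USD 137,315

T = 1 year.
Keep in GBP, deliver into the forward: 4,000,000·1.103000·1.2886 = USD 5,685,303.20.
Swap to USD now, deposit: 4,000,000·1.3631·1.067900 = USD 5,822,617.96.
The quoted forward undervalues GBP, so borrow GBP, convert to USD at spot, deposit the USD at 6.79%, and buy GBP forward at 1.2886 to cover the loan.
Arbitrage profit = |5,685,303.20 − 5,822,617.96| = USD 137,315.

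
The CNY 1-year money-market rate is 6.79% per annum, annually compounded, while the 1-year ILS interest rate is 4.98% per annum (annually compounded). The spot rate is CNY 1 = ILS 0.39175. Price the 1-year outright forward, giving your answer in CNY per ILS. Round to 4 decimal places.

T = 1 year.
Growth of 1 ILS over T: (1 + 0.0498)^1 = 1.049800.
Growth of 1 CNY over T: (1 + 0.0679)^1 = 1.067900.
So F = 0.39175 × 1.049800 / 1.067900 = 0.3851102 (ILS/CNY).
Quoted the other way: 1/0.3851102 = 2.5967 CNY per ILS.

2.5967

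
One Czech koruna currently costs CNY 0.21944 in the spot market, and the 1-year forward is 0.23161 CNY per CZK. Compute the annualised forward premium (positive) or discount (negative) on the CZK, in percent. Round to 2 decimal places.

T = 1 year.
CZK trades forward at +5.54594% vs spot over the period.
Per annum: 0.0554594 / 1 = 0.055459 = 5.55%.

+5.55%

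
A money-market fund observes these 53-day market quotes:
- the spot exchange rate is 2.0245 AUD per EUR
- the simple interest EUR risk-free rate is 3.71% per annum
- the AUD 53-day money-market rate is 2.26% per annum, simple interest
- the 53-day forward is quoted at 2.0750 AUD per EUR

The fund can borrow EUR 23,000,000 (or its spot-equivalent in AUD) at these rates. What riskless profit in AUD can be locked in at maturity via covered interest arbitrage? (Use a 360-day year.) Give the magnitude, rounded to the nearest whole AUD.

T = 53/360 years.
Invest the EUR and cover forward: 23,000,000 × 1.0054619444 × 2.0750 = AUD 47,985,671.30.
Convert at spot and invest in AUD: 23,000,000 × 2.0245 × 1.0033272222 = AUD 46,718,427.11.
The quoted forward overvalues EUR, so borrow AUD, buy EUR at spot, deposit the EUR at 3.71%, and sell the proceeds forward at 2.0750.
The gap between the two covered legs is AUD 1,267,244.

AUD 1,267,244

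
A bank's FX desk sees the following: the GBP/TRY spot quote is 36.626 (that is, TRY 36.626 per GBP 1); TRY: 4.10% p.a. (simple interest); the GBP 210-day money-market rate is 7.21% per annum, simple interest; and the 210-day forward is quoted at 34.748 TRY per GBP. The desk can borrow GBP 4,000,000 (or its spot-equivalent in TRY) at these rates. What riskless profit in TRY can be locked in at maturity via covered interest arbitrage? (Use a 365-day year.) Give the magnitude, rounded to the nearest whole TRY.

T = 210/365 years.
Keep in GBP, deliver into the forward: 4,000,000·1.04148219178·34.748 = TRY 144,757,692.80.
Swap to TRY now, deposit: 4,000,000·36.626·1.0235890411 = TRY 149,959,888.88.
The quoted forward undervalues GBP, so borrow GBP, convert to TRY at spot, deposit the TRY at 4.10%, and buy GBP forward at 34.748 to cover the loan.
Arbitrage profit = |144,757,692.80 − 149,959,888.88| = TRY 5,202,196.

TRY 5,202,196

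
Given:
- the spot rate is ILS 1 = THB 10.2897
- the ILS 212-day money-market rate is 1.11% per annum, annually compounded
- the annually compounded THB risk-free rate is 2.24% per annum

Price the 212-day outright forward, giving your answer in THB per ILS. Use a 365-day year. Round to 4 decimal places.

10.3563

T = 212/365 years.
Growth of 1 THB over T: (1 + 0.0224)^(212/365) = 1.01294997.
Growth of 1 ILS over T: (1 + 0.0111)^(212/365) = 1.0064322.
Forward (THB per ILS) = 10.2897 × 1.01294997 / 1.0064322 = 10.356337.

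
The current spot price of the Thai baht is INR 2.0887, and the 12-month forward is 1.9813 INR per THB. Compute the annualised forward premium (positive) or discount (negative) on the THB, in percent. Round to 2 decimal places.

-5.14%

T = 1 year.
(F − S)/S = (1.9813 − 2.0887)/2.0887 = -0.0514195.
×(1/T) gives -5.14% p.a.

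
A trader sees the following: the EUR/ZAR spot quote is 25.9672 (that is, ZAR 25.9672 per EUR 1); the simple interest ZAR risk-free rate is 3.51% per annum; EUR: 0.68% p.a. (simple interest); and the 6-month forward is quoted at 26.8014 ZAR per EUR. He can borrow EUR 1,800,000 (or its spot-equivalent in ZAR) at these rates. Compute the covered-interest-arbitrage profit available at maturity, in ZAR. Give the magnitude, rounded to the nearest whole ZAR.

T = 6/12 years.
Keep in EUR, deliver into the forward: 1,800,000·1.003400·26.8014 = ZAR 48,406,544.57.
Swap to ZAR now, deposit: 1,800,000·25.9672·1.017550 = ZAR 47,561,263.85.
The quoted forward overvalues EUR, so borrow ZAR, buy EUR at spot, deposit the EUR at 0.68%, and sell the proceeds forward at 26.8014.
Arbitrage profit = |48,406,544.57 − 47,561,263.85| = ZAR 845,281.

ZAR 845,281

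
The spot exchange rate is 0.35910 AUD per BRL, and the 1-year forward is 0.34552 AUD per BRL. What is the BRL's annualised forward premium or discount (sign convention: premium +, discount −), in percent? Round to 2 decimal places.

-3.78%

T = 1 year.
Period premium: (0.34552 − 0.3591)/0.3591 = -0.0378168.
×(1/T) gives -3.78% p.a.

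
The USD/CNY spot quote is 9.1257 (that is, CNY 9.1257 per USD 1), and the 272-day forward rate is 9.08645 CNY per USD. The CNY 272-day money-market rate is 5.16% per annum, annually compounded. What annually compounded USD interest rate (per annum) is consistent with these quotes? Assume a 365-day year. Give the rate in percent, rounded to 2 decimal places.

5.77%

T = 272/365 years.
F/S = 9.08645/9.1257 = 0.9956990 = (growth of CNY) / (growth of USD).
The CNY side grows by (1 + 0.0516)^(272/365) = 1.0382051.
So the USD growth factor = 1.0426897.
r = 1.0426897^(365/272) − 1 = 0.057700 → 5.77%.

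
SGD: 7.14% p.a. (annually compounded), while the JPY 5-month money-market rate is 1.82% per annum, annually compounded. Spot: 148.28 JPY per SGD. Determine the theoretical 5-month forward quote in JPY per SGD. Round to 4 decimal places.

T = 5/12 years.
Growth of 1 JPY over T: (1 + 0.0182)^(5/12) = 1.007543461.
SGD growth factor: (1 + 0.0714)^(5/12) = 1.029152778.
Forward (JPY per SGD) = 148.28 × 1.007543461 / 1.029152778 = 145.166537.

145.1665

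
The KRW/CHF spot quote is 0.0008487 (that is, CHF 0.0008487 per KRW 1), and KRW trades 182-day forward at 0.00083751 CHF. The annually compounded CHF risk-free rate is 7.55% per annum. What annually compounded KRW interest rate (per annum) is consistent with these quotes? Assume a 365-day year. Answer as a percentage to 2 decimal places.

T = 182/365 years.
F/S = 0.00083751/0.0008487 = 0.9868151 = (growth of CHF) / (growth of KRW).
The CHF side grows by (1 + 0.0755)^(182/365) = 1.0369598.
That pins the KRW growth at 1.0508147.
Annualise: 1.0508147^(365/182) − 1 = 0.104512 = 10.45%.

10.45%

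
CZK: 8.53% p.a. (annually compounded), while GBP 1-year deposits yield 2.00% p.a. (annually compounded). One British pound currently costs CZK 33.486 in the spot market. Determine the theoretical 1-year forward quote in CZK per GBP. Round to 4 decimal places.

35.6298

T = 1 year.
CZK accumulates by (1 + 0.0853)^1 = 1.085300.
Growth of 1 GBP over T: (1 + 0.0200)^1 = 1.020000.
CIP: F = S · (grow CZK)/(grow GBP) = 33.486 × 1.085300/1.020000 = 35.629761 CZK per GBP.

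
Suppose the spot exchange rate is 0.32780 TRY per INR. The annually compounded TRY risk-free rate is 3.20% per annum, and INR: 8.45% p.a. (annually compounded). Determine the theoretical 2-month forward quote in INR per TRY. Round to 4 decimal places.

3.0760

T = 2/12 years.
Growth of 1 TRY over T: (1 + 0.0320)^(2/12) = 1.0052636.
Growth of 1 INR over T: (1 + 0.0845)^(2/12) = 1.0136116.
CIP: F = S · (grow TRY)/(grow INR) = 0.3278 × 1.0052636/1.0136116 = 0.3251003 TRY per INR.
Quoted the other way: 1/0.3251003 = 3.0760 INR per TRY.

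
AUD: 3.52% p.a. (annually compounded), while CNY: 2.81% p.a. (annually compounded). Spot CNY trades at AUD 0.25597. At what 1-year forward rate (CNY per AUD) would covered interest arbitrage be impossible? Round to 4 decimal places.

T = 1 year.
AUD accumulates by (1 + 0.0352)^1 = 1.035200.
Growth of 1 CNY over T: (1 + 0.0281)^1 = 1.028100.
Forward (AUD per CNY) = 0.25597 × 1.035200 / 1.028100 = 0.2577377.
Quoted the other way: 1/0.2577377 = 3.8799 CNY per AUD.

3.8799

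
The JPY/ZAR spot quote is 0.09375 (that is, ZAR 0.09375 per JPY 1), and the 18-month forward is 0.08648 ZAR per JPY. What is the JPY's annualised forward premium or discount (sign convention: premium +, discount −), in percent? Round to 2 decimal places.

T = 18/12 years.
JPY trades forward at -7.75467% vs spot over the period.
Per annum: -0.0775467 / (18/12) = -0.051698 = -5.17%.

-5.17%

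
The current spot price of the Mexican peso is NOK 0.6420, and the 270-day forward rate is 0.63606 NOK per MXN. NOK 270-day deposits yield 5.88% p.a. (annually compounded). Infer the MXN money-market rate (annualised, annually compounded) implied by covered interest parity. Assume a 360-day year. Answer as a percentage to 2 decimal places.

T = 270/360 years.
CIP gives F = S · g_NOK/g_MXN, so g_NOK/g_MXN = 0.63606/0.642 = 0.9907477.
NOK growth factor: (1 + 0.0588)^(270/360) = 1.0437836.
Hence g_MXN = 1.0535312.
r = 1.0535312^(360/270) − 1 = 0.072004 → 7.20%.

7.20%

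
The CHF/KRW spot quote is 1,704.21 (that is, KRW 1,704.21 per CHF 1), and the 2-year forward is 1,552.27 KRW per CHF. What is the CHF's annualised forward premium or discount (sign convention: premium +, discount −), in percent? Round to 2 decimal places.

-4.46%

T = 2 years.
(F − S)/S = (1552.27 − 1704.21)/1704.21 = -0.0891557.
Per annum: -0.0891557 / 2 = -0.044578 = -4.46%.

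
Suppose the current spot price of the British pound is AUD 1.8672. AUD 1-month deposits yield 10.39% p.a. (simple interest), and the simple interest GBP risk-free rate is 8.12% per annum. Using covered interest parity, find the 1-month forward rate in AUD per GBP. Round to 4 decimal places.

1.8707

T = 1/12 years.
AUD growth factor: 1 + 0.1039×1/12 = 1.0086583.
Growth of 1 GBP over T: 1 + 0.0812×1/12 = 1.0067667.
Forward (AUD per GBP) = 1.8672 × 1.0086583 / 1.0067667 = 1.870708.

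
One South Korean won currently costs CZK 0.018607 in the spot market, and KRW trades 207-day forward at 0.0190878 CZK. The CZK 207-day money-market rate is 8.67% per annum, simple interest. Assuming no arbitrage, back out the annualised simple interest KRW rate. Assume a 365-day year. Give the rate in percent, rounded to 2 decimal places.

T = 207/365 years.
F/S = 0.0190878/0.018607 = 1.0258397 = (growth of CZK) / (growth of KRW).
The CZK side grows by 1 + 0.0867×207/365 = 1.0491696.
Hence g_KRW = 1.0227422.
r = (1.0227422 − 1)/(207/365) = 0.040101 → 4.01%.

4.01%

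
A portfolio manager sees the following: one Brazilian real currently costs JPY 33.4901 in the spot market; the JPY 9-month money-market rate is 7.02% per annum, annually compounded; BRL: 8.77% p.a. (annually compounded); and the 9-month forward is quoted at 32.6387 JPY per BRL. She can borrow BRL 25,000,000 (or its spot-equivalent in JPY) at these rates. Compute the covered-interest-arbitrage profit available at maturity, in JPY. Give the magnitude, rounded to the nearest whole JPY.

JPY 11,888,019

T = 9/12 years.
Route A — deposit BRL, sell forward: 25,000,000 × 1.0650790602 × 32.6387 = JPY 869,069,898.05.
Route B — convert at spot, deposit JPY: 25,000,000 × 33.4901 × 1.05220099944 = JPY 880,957,917.28.
The quoted forward undervalues BRL, so borrow BRL, convert to JPY at spot, deposit the JPY at 7.02%, and buy BRL forward at 32.6387 to cover the loan.
Profit = 880,957,917.28 − 869,069,898.05 = JPY 11,888,019.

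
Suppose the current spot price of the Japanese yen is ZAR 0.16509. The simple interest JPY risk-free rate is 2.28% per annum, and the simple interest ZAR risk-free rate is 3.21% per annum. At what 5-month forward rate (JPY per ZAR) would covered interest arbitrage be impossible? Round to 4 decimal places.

6.0341

T = 5/12 years.
ZAR growth factor: 1 + 0.0321×5/12 = 1.013375.
Growth of 1 JPY over T: 1 + 0.0228×5/12 = 1.009500.
So F = 0.16509 × 1.013375 / 1.009500 = 0.1657237 (ZAR/JPY).
Quoted the other way: 1/0.1657237 = 6.0341 JPY per ZAR.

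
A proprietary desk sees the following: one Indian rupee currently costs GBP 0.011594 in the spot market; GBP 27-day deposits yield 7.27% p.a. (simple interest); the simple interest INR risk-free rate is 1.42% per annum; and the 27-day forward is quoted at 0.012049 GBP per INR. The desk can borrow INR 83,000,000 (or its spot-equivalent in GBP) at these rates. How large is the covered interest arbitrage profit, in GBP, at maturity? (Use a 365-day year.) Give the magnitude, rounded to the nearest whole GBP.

T = 27/365 years.
Keep in INR, deliver into the forward: 83,000,000·1.001050411·0.012049 = GBP 1,001,117.48.
Swap to GBP now, deposit: 83,000,000·0.011594·1.005377808 = GBP 967,477.08.
The quoted forward overvalues INR, so borrow GBP, buy INR at spot, deposit the INR at 1.42%, and sell the proceeds forward at 0.012049.
Arbitrage profit = |1,001,117.48 − 967,477.08| = GBP 33,640.

GBP 33,640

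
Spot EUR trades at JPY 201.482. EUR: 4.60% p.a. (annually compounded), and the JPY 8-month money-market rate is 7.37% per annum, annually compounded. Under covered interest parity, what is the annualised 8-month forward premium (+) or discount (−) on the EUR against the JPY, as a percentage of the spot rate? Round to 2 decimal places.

+2.64%

T = 8/12 years.
CIP forward (JPY per EUR) = 201.482 × 1.0485488/1.0304362 = 205.023571.
(F − S)/S ÷ T = (205.023571 − 201.482)/201.482/(8/12) = 0.026366 → 2.64%.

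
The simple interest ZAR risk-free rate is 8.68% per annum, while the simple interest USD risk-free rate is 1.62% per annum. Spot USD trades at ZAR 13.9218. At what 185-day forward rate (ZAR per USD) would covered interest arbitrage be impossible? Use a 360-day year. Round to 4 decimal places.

T = 185/360 years.
ZAR growth factor: 1 + 0.0868×185/360 = 1.04460556.
USD accumulates by 1 + 0.0162×185/360 = 1.008325.
CIP: F = S · (grow ZAR)/(grow USD) = 13.9218 × 1.04460556/1.008325 = 14.422721 ZAR per USD.

14.4227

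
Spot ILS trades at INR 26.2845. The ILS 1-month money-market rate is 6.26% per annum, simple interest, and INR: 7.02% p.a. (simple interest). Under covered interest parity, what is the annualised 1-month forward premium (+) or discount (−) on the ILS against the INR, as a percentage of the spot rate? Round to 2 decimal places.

T = 1/12 years.
CIP forward (INR per ILS) = 26.2845 × 1.005850/1.0052167 = 26.3010596.
(F − S)/S ÷ T = (26.3010596 − 26.2845)/26.2845/(1/12) = 0.007560 → 0.76%.

+0.76%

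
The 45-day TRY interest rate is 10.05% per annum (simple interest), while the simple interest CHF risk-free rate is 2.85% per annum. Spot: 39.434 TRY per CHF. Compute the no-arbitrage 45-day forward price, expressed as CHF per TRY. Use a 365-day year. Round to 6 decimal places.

T = 45/365 years.
TRY accumulates by 1 + 0.1005×45/365 = 1.0123904.
CHF accumulates by 1 + 0.0285×45/365 = 1.0035137.
Forward (TRY per CHF) = 39.434 × 1.0123904 / 1.0035137 = 39.78282.
Quoted the other way: 1/39.78282 = 0.025136 CHF per TRY.

0.025136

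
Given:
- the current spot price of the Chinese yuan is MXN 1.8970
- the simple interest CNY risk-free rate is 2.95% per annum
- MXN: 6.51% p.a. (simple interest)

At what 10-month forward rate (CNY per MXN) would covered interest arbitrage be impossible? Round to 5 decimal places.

0.51231

T = 10/12 years.
Growth of 1 MXN over T: 1 + 0.0651×10/12 = 1.054250.
CNY accumulates by 1 + 0.0295×10/12 = 1.0245833.
So F = 1.897 × 1.054250 / 1.0245833 = 1.951927 (MXN/CNY).
Invert for CNY per MXN: 1 / 1.951927 = 0.51231.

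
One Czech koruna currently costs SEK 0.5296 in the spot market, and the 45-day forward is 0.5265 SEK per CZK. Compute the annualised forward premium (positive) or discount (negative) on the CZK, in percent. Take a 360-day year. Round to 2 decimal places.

T = 45/360 years.
(F − S)/S = (0.5265 − 0.5296)/0.5296 = -0.0058535.
Annualise by dividing by T: -0.0058535 / (45/360) = -0.046828 → -4.68%.

-4.68%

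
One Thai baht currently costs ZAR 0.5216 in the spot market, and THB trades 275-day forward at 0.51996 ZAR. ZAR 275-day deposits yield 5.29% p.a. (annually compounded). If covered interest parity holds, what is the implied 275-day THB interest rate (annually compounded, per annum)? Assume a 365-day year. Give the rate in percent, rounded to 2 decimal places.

5.73%

T = 275/365 years.
CIP gives F = S · g_ZAR/g_THB, so g_ZAR/g_THB = 0.51996/0.5216 = 0.9968558.
ZAR growth factor: (1 + 0.0529)^(275/365) = 1.0396018.
Hence g_THB = 1.0428808.
r = 1.0428808^(365/275) − 1 = 0.057310 → 5.73%.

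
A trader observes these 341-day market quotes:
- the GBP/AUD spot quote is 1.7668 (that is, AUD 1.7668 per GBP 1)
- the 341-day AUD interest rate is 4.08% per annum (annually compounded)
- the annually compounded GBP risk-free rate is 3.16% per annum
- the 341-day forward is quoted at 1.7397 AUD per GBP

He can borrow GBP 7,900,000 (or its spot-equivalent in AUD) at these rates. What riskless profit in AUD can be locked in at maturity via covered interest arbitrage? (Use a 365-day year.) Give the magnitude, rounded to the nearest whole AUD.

T = 341/365 years.
Keep in GBP, deliver into the forward: 7,900,000·1.0294918598·1.7397 = AUD 14,148,955.21.
Swap to AUD now, deposit: 7,900,000·1.7668·1.0380668568 = AUD 14,489,046.53.
The quoted forward undervalues GBP, so borrow GBP, convert to AUD at spot, deposit the AUD at 4.08%, and buy GBP forward at 1.7397 to cover the loan.
The gap between the two covered legs is AUD 340,091.

AUD 340,091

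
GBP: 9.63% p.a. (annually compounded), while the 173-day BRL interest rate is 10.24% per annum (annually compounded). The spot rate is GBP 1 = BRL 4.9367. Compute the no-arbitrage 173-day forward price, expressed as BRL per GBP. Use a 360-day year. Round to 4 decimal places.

T = 173/360 years.
Growth of 1 BRL over T: (1 + 0.1024)^(173/360) = 1.0479639.
Growth of 1 GBP over T: (1 + 0.0963)^(173/360) = 1.0451733.
Forward (BRL per GBP) = 4.9367 × 1.0479639 / 1.0451733 = 4.949881.

4.9499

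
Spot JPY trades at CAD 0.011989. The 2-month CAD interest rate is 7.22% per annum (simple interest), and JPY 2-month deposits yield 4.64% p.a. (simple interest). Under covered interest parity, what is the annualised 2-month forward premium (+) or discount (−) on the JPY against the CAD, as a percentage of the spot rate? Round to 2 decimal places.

+2.56%

T = 2/12 years.
F = S · g_CAD/g_JPY = 0.011989 × 1.0120333/1.0077333 = 0.012040157.
Annualised premium = (F − S)/S × (1/T) = (0.012040157 − 0.011989)/0.011989 ÷ (2/12) = 2.56%.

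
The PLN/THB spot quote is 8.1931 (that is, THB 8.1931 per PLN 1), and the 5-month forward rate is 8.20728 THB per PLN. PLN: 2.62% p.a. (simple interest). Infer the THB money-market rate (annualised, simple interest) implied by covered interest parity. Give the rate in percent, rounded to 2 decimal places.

T = 5/12 years.
CIP gives F = S · g_THB/g_PLN, so g_THB/g_PLN = 8.20728/8.1931 = 1.0017307.
PLN growth factor: 1 + 0.0262×5/12 = 1.0109167.
So the THB growth factor = 1.0126663.
(1.0126663 − 1)/T = 0.030399, i.e. 3.04%.

3.04%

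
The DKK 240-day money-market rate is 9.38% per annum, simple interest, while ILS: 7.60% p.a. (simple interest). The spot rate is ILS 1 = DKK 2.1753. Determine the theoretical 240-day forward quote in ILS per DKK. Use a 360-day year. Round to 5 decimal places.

0.45457

T = 240/360 years.
Growth of 1 DKK over T: 1 + 0.0938×240/360 = 1.0625333.
ILS growth factor: 1 + 0.0760×240/360 = 1.0506667.
CIP: F = S · (grow DKK)/(grow ILS) = 2.1753 × 1.0625333/1.0506667 = 2.199869 DKK per ILS.
Invert for ILS per DKK: 1 / 2.199869 = 0.45457.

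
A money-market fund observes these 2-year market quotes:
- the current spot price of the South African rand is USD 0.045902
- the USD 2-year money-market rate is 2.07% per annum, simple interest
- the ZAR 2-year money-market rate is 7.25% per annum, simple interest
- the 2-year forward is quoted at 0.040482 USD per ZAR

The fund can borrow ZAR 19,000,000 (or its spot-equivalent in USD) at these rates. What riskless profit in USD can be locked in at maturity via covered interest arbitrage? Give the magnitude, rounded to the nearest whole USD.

USD 27,559

T = 2 years.
Keep in ZAR, deliver into the forward: 19,000,000·1.145000·0.040482 = USD 880,685.91.
Swap to USD now, deposit: 19,000,000·0.045902·1.041400 = USD 908,244.51.
The quoted forward undervalues ZAR, so borrow ZAR, convert to USD at spot, deposit the USD at 2.07%, and buy ZAR forward at 0.040482 to cover the loan.
The gap between the two covered legs is USD 27,559.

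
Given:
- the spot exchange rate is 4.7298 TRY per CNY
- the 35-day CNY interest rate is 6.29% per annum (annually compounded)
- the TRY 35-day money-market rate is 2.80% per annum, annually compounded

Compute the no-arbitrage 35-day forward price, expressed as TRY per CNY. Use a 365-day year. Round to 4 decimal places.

4.7147

T = 35/365 years.
Growth of 1 TRY over T: (1 + 0.0280)^(35/365) = 1.0026515.
CNY growth factor: (1 + 0.0629)^(35/365) = 1.0058666.
Forward (TRY per CNY) = 4.7298 × 1.0026515 / 1.0058666 = 4.714682.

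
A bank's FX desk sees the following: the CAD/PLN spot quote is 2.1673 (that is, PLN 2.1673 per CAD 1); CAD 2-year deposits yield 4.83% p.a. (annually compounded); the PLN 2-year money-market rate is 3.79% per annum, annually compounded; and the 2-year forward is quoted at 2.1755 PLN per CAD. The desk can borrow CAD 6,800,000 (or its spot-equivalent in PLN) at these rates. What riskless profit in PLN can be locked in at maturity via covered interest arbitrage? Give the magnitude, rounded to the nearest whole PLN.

T = 2 years.
Invest the CAD and cover forward: 6,800,000 × 1.09893289 × 2.1755 = PLN 16,256,953.81.
Convert at spot and invest in PLN: 6,800,000 × 2.1673 × 1.07723641 = PLN 15,875,922.41.
The quoted forward overvalues CAD, so borrow PLN, buy CAD at spot, deposit the CAD at 4.83%, and sell the proceeds forward at 2.1755.
The gap between the two covered legs is PLN 381,031.

PLN 381,031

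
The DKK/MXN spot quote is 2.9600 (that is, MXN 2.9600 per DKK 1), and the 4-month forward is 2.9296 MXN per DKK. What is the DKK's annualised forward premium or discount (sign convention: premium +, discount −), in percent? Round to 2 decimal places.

T = 4/12 years.
(F − S)/S = (2.9296 − 2.96)/2.96 = -0.0102703.
×(1/T) gives -3.08% p.a.

-3.08%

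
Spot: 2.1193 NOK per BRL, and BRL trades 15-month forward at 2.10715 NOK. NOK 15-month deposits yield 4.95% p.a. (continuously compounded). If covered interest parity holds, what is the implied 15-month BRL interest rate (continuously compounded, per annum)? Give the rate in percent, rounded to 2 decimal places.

T = 15/12 years.
CIP gives F = S · g_NOK/g_BRL, so g_NOK/g_BRL = 2.10715/2.1193 = 0.9942670.
The NOK side grows by e^(0.0495×15/12) = 1.0638294.
That pins the BRL growth at 1.0699635.
r = ln(1.0699635)/(15/12) = 0.054100 → 5.41%.

5.41%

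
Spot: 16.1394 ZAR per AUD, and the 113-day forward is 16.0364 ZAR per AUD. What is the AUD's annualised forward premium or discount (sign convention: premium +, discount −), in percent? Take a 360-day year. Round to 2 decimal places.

-2.03%

T = 113/360 years.
Period premium: (16.0364 − 16.1394)/16.1394 = -0.0063819.
Annualise by dividing by T: -0.0063819 / (113/360) = -0.020332 → -2.03%.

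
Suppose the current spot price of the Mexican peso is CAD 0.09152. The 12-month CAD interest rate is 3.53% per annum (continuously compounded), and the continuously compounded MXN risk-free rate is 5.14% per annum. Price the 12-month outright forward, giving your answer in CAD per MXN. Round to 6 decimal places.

0.090058

T = 1 year.
Growth of 1 CAD over T: e^(0.0353×1) = 1.0359304.
MXN accumulates by e^(0.0514×1) = 1.0527439.
CIP: F = S · (grow CAD)/(grow MXN) = 0.09152 × 1.0359304/1.0527439 = 0.09005832 CAD per MXN.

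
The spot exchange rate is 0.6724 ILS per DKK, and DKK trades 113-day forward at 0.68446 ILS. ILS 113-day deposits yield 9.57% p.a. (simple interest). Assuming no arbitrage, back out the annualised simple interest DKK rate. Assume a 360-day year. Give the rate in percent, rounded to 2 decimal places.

3.79%

T = 113/360 years.
By CIP, F/S equals the ILS-to-DKK growth ratio: 0.68446/0.6724 = 1.0179358.
ILS growth factor: 1 + 0.0957×113/360 = 1.0300392.
Hence g_DKK = 1.0118901.
(1.0118901 − 1)/T = 0.037880, i.e. 3.79%.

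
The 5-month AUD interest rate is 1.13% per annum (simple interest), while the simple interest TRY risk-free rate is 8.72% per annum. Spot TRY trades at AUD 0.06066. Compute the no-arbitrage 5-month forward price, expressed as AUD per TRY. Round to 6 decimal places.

T = 5/12 years.
Growth of 1 AUD over T: 1 + 0.0113×5/12 = 1.0047083.
Growth of 1 TRY over T: 1 + 0.0872×5/12 = 1.0363333.
CIP: F = S · (grow AUD)/(grow TRY) = 0.06066 × 1.0047083/1.0363333 = 0.05880888 AUD per TRY.

0.058809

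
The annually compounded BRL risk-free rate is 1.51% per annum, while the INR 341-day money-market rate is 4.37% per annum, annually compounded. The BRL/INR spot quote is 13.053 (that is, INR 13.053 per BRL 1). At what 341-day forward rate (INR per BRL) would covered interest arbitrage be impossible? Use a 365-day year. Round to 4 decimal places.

T = 341/365 years.
INR growth factor: (1 + 0.0437)^(341/365) = 1.04076881.
BRL growth factor: (1 + 0.0151)^(341/365) = 1.01410016.
So F = 13.053 × 1.04076881 / 1.01410016 = 13.396266 (INR/BRL).

13.3963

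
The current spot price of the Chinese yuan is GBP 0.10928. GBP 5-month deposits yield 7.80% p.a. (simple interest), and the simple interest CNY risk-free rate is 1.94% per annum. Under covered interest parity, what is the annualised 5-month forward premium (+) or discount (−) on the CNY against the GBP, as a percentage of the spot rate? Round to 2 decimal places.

+5.81%

T = 5/12 years.
F = S · g_GBP/g_CNY = 0.10928 × 1.032500/1.0080833 = 0.11192686.
(F − S)/S ÷ T = (0.11192686 − 0.10928)/0.10928/(5/12) = 0.058130 → 5.81%.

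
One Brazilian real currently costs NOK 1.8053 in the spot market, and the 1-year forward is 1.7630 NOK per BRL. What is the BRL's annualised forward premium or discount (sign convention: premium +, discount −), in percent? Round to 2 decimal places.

-2.34%

T = 1 year.
(F − S)/S = (1.7630 − 1.8053)/1.8053 = -0.0234310.
×(1/T) gives -2.34% p.a.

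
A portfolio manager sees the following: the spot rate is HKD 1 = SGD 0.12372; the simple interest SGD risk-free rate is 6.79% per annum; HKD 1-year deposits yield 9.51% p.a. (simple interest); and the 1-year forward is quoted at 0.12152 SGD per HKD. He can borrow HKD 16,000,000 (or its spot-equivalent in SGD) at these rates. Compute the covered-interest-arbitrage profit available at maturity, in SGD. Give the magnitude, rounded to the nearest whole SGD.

SGD 15,295

T = 1 year.
Route A — deposit HKD, sell forward: 16,000,000 × 1.095100 × 0.12152 = SGD 2,129,224.83.
Route B — convert at spot, deposit SGD: 16,000,000 × 0.12372 × 1.067900 = SGD 2,113,929.41.
The quoted forward overvalues HKD, so borrow SGD, buy HKD at spot, deposit the HKD at 9.51%, and sell the proceeds forward at 0.12152.
Profit = 2,129,224.83 − 2,113,929.41 = SGD 15,295.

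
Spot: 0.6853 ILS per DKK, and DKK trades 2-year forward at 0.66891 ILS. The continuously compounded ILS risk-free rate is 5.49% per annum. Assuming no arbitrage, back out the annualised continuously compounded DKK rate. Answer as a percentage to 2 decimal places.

T = 2 years.
CIP gives F = S · g_ILS/g_DKK, so g_ILS/g_DKK = 0.66891/0.6853 = 0.9760835.
ILS growth factor: e^(0.0549×2) = 1.1160548.
So the DKK growth factor = 1.1434009.
r = ln(1.1434009)/2 = 0.067004 → 6.70%.

6.70%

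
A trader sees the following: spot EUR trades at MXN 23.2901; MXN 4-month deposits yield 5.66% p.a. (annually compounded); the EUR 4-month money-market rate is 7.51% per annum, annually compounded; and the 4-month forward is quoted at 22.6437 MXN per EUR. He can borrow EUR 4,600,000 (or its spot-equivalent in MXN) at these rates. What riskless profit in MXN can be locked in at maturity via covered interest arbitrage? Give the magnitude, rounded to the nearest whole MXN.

T = 4/12 years.
Invest the EUR and cover forward: 4,600,000 × 1.02443157061 × 22.6437 = MXN 106,705,837.31.
Convert at spot and invest in MXN: 4,600,000 × 23.2901 × 1.0185215027 = MXN 109,118,751.19.
The quoted forward undervalues EUR, so borrow EUR, convert to MXN at spot, deposit the MXN at 5.66%, and buy EUR forward at 22.6437 to cover the loan.
The gap between the two covered legs is MXN 2,412,914.

MXN 2,412,914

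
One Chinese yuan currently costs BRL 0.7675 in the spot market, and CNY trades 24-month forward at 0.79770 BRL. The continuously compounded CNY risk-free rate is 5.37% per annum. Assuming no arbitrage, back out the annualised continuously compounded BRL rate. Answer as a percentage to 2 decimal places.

T = 2 years.
F/S = 0.7977/0.7675 = 1.0393485 = (growth of BRL) / (growth of CNY).
The CNY side grows by e^(0.0537×2) = 1.1133795.
So the BRL growth factor = 1.1571893.
r = ln(1.1571893)/2 = 0.072997 → 7.30%.

7.30%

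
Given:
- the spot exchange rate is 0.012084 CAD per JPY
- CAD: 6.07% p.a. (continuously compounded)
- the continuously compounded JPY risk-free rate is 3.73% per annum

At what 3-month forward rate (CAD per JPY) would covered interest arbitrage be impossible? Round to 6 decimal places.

T = 3/12 years.
Growth of 1 CAD over T: e^(0.0607×3/12) = 1.0152907.
JPY growth factor: e^(0.0373×3/12) = 1.0093686.
Forward (CAD per JPY) = 0.012084 × 1.0152907 / 1.0093686 = 0.01215490.

0.012155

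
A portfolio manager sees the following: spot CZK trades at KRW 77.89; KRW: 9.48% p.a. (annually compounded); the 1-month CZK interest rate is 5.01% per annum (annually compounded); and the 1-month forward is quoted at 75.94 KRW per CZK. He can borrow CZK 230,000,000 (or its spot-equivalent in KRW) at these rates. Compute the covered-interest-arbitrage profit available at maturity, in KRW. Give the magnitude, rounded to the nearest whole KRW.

KRW 512,926,652

T = 1/12 years.
Keep in CZK, deliver into the forward: 230,000,000·1.004082092278·75.94 = KRW 17,537,498,640.15.
Swap to KRW now, deposit: 230,000,000·77.89·1.007576196758 = KRW 18,050,425,292.06.
The quoted forward undervalues CZK, so borrow CZK, convert to KRW at spot, deposit the KRW at 9.48%, and buy CZK forward at 75.94 to cover the loan.
The gap between the two covered legs is KRW 512,926,652.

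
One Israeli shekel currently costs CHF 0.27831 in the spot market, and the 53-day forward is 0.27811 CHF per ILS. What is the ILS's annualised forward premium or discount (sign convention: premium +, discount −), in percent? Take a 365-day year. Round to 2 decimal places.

T = 53/365 years.
ILS trades forward at -0.07186% vs spot over the period.
Per annum: -0.0007186 / (53/365) = -0.004949 = -0.49%.

-0.49%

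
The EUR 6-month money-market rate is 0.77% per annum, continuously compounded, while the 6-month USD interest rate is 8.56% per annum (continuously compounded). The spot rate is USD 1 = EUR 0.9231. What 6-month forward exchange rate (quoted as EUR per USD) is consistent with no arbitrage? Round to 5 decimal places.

T = 6/12 years.
EUR growth factor: e^(0.0077×6/12) = 1.0038574.
USD accumulates by e^(0.0856×6/12) = 1.0437291.
CIP: F = S · (grow EUR)/(grow USD) = 0.9231 × 1.0038574/1.0437291 = 0.8878365 EUR per USD.

0.88784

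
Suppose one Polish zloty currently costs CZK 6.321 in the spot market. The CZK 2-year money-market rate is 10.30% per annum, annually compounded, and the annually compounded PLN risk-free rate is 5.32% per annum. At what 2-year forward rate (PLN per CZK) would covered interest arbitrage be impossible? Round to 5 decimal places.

T = 2 years.
CZK growth factor: (1 + 0.1030)^2 = 1.216609.
PLN accumulates by (1 + 0.0532)^2 = 1.1092302.
Forward (CZK per PLN) = 6.321 × 1.216609 / 1.1092302 = 6.932903.
Invert for PLN per CZK: 1 / 6.932903 = 0.14424.

0.14424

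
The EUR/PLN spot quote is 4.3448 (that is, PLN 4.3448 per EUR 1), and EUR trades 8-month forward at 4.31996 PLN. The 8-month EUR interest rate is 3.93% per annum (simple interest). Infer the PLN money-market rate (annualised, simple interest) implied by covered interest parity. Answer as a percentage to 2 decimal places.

3.05%

T = 8/12 years.
CIP gives F = S · g_PLN/g_EUR, so g_PLN/g_EUR = 4.31996/4.3448 = 0.9942828.
The EUR side grows by 1 + 0.0393×8/12 = 1.026200.
So the PLN growth factor = 1.020333.
(1.020333 − 1)/T = 0.030499, i.e. 3.05%.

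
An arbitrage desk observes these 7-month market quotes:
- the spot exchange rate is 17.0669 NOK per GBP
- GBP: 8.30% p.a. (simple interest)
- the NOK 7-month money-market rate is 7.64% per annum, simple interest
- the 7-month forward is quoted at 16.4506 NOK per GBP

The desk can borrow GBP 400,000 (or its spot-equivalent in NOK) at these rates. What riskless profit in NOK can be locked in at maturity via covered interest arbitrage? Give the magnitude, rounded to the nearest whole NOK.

T = 7/12 years.
Route A — deposit GBP, sell forward: 400,000 × 1.048416667 × 16.4506 = NOK 6,898,833.29.
Route B — convert at spot, deposit NOK: 400,000 × 17.0669 × 1.044566667 = NOK 7,131,005.94.
The quoted forward undervalues GBP, so borrow GBP, convert to NOK at spot, deposit the NOK at 7.64%, and buy GBP forward at 16.4506 to cover the loan.
Profit = 7,131,005.94 − 6,898,833.29 = NOK 232,173.

NOK 232,173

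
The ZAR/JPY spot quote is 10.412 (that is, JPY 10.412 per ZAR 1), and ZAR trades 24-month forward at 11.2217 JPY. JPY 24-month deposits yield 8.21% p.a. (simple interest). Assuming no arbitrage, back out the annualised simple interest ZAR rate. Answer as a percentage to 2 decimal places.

T = 2 years.
CIP gives F = S · g_JPY/g_ZAR, so g_JPY/g_ZAR = 11.2217/10.412 = 1.0777660.
The JPY side grows by 1 + 0.0821×2 = 1.164200.
Hence g_ZAR = 1.0801974.
r = (1.0801974 − 1)/2 = 0.040099 → 4.01%.

4.01%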